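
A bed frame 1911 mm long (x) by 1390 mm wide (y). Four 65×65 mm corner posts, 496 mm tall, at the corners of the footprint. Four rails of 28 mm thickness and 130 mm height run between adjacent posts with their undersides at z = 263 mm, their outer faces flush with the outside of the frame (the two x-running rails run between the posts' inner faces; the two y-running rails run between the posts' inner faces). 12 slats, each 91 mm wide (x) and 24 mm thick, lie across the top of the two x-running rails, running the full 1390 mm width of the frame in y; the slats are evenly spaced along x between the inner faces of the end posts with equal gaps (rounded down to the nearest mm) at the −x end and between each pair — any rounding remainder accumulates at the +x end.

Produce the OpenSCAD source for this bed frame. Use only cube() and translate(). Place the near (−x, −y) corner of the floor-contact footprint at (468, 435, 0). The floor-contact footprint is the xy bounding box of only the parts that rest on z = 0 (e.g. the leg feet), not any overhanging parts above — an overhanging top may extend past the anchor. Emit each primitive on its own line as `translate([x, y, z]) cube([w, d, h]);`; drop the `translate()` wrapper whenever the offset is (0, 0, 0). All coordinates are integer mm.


// slat z = rail_z + rail_h = 263 + 130 = 393
// slat gap = ⌊(1781 − 12·91) / 13⌋ = 53
translate([468, 435, 0]) cube([65, 65, 496]);
translate([468, 1760, 0]) cube([65, 65, 496]);
translate([2314, 435, 0]) cube([65, 65, 496]);
translate([2314, 1760, 0]) cube([65, 65, 496]);
translate([533, 435, 263]) cube([1781, 28, 130]);
translate([533, 1797, 263]) cube([1781, 28, 130]);
translate([468, 500, 263]) cube([28, 1260, 130]);
translate([2351, 500, 263]) cube([28, 1260, 130]);
translate([586, 435, 393]) cube([91, 1390, 24]);
translate([730, 435, 393]) cube([91, 1390, 24]);
translate([874, 435, 393]) cube([91, 1390, 24]);
translate([1018, 435, 393]) cube([91, 1390, 24]);
translate([1162, 435, 393]) cube([91, 1390, 24]);
translate([1306, 435, 393]) cube([91, 1390, 24]);
translate([1450, 435, 393]) cube([91, 1390, 24]);
translate([1594, 435, 393]) cube([91, 1390, 24]);
translate([1738, 435, 393]) cube([91, 1390, 24]);
translate([1882, 435, 393]) cube([91, 1390, 24]);
translate([2026, 435, 393]) cube([91, 1390, 24]);
translate([2170, 435, 393]) cube([91, 1390, 24]);


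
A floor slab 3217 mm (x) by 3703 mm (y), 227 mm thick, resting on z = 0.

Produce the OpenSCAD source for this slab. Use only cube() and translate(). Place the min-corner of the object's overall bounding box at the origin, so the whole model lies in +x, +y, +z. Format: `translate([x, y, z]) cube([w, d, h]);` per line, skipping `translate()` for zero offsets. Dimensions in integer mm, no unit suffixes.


cube([3217, 3703, 227]);


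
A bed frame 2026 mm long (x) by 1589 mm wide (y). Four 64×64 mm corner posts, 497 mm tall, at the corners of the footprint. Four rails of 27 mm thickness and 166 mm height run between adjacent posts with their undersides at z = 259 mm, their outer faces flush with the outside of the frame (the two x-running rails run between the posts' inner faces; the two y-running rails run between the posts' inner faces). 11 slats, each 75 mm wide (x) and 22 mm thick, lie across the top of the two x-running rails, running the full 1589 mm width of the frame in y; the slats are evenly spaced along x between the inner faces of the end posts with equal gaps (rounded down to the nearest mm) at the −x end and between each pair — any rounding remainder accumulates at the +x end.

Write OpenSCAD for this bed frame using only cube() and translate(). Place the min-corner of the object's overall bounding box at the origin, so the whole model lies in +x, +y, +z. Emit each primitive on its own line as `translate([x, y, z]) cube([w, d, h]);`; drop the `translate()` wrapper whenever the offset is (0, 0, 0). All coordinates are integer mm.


cube([64, 64, 497]);
translate([0, 1525, 0]) cube([64, 64, 497]);
translate([1962, 0, 0]) cube([64, 64, 497]);
translate([1962, 1525, 0]) cube([64, 64, 497]);
translate([64, 0, 259]) cube([1898, 27, 166]);
translate([64, 1562, 259]) cube([1898, 27, 166]);
translate([0, 64, 259]) cube([27, 1461, 166]);
translate([1999, 64, 259]) cube([27, 1461, 166]);
translate([153, 0, 425]) cube([75, 1589, 22]);
translate([317, 0, 425]) cube([75, 1589, 22]);
translate([481, 0, 425]) cube([75, 1589, 22]);
translate([645, 0, 425]) cube([75, 1589, 22]);
translate([809, 0, 425]) cube([75, 1589, 22]);
translate([973, 0, 425]) cube([75, 1589, 22]);
translate([1137, 0, 425]) cube([75, 1589, 22]);
translate([1301, 0, 425]) cube([75, 1589, 22]);
translate([1465, 0, 425]) cube([75, 1589, 22]);
translate([1629, 0, 425]) cube([75, 1589, 22]);
translate([1793, 0, 425]) cube([75, 1589, 22]);


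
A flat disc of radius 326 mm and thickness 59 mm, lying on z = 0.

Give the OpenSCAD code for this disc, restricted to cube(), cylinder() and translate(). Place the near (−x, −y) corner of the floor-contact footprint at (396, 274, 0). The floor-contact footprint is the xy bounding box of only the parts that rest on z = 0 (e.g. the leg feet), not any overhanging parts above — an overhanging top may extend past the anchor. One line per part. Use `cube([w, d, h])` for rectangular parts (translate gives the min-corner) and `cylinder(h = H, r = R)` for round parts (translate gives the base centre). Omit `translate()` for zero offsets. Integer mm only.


translate([722, 600, 0]) cylinder(h = 59, r = 326);


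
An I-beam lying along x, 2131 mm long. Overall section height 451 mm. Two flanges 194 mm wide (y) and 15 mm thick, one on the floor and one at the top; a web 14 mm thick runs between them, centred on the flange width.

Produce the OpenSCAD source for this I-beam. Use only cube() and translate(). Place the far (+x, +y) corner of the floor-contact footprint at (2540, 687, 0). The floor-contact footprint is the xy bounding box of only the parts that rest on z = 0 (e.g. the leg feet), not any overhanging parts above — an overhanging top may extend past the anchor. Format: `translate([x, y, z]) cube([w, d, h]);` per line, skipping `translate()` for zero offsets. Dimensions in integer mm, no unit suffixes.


translate([409, 493, 0]) cube([2131, 194, 15]);
translate([409, 583, 15]) cube([2131, 14, 421]);
translate([409, 493, 436]) cube([2131, 194, 15]);


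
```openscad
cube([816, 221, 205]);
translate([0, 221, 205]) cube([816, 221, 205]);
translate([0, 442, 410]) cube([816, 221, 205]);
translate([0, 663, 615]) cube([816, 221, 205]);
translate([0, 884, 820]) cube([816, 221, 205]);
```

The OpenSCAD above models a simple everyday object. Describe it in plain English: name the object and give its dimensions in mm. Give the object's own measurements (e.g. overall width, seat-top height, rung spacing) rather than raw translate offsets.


A straight staircase of 5 solid steps. Each step is 816 mm wide (x), 221 mm deep (y, the going) and 205 mm tall (the rise). The first step rests on the floor; each subsequent step sits one going further in +y and one rise higher in +z, directly behind and above the previous step with no overlap.


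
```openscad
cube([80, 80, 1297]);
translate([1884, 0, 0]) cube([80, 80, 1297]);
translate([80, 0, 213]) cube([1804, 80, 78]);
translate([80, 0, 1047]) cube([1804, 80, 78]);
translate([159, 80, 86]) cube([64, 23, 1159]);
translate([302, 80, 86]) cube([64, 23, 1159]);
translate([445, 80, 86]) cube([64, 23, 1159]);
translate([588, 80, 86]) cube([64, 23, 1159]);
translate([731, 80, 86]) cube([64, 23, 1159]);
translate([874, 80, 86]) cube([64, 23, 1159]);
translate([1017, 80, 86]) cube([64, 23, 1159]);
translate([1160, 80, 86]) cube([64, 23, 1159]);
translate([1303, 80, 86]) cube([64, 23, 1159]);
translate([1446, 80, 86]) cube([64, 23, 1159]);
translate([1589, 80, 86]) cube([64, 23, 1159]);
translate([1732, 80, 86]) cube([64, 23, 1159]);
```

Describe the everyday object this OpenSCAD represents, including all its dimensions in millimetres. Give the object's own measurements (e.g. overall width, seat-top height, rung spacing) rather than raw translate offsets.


A fence section. Two 80×80 mm posts, 1297 mm tall, stand on the floor with a clear span of 1804 mm between their inner faces. Two horizontal rails of 80×78 mm section span the gap between the posts with their undersides at z = 213 mm and z = 1047 mm, flush with the posts' −y face. 12 pickets, each 64 mm wide, 23 mm thick and 1159 mm tall, are fixed to the +y face of the rails with their bottoms at z = 86 mm, spaced across the span with a 79 mm gap after the −x post and between neighbouring pickets, with 88 mm left before the +x post.


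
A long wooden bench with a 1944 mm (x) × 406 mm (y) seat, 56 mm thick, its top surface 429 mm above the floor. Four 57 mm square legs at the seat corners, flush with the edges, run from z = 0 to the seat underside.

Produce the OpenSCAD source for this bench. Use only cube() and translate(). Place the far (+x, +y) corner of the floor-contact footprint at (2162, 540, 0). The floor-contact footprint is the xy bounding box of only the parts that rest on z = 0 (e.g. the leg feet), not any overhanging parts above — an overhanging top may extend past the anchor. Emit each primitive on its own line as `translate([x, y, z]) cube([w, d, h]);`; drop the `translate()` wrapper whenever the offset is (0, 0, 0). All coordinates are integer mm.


// leg_h = 429 − 56 = 373
translate([218, 134, 373]) cube([1944, 406, 56]);
translate([218, 134, 0]) cube([57, 57, 373]);
translate([218, 483, 0]) cube([57, 57, 373]);
translate([2105, 134, 0]) cube([57, 57, 373]);
translate([2105, 483, 0]) cube([57, 57, 373]);


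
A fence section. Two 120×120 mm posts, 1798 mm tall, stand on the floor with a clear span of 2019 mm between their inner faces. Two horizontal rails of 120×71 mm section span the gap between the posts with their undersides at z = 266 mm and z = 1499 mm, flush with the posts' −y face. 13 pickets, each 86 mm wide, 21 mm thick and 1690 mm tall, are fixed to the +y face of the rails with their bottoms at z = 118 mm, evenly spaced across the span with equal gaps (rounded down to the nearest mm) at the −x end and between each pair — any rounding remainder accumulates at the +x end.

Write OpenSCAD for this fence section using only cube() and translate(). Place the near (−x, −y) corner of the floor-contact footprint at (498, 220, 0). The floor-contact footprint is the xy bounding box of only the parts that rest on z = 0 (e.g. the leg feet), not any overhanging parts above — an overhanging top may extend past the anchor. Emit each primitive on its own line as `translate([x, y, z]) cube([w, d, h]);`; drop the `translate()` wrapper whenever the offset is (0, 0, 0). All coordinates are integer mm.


translate([498, 220, 0]) cube([120, 120, 1798]);
translate([2637, 220, 0]) cube([120, 120, 1798]);
translate([618, 220, 266]) cube([2019, 120, 71]);
translate([618, 220, 1499]) cube([2019, 120, 71]);
translate([682, 340, 118]) cube([86, 21, 1690]);
translate([832, 340, 118]) cube([86, 21, 1690]);
translate([982, 340, 118]) cube([86, 21, 1690]);
translate([1132, 340, 118]) cube([86, 21, 1690]);
translate([1282, 340, 118]) cube([86, 21, 1690]);
translate([1432, 340, 118]) cube([86, 21, 1690]);
translate([1582, 340, 118]) cube([86, 21, 1690]);
translate([1732, 340, 118]) cube([86, 21, 1690]);
translate([1882, 340, 118]) cube([86, 21, 1690]);
translate([2032, 340, 118]) cube([86, 21, 1690]);
translate([2182, 340, 118]) cube([86, 21, 1690]);
translate([2332, 340, 118]) cube([86, 21, 1690]);
translate([2482, 340, 118]) cube([86, 21, 1690]);


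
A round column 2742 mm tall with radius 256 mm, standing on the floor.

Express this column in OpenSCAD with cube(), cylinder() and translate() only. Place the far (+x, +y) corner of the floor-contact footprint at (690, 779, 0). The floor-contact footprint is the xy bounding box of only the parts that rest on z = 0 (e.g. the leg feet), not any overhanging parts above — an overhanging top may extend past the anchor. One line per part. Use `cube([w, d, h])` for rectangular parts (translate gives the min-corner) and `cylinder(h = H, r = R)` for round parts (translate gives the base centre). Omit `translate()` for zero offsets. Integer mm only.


translate([434, 523, 0]) cylinder(h = 2742, r = 256);


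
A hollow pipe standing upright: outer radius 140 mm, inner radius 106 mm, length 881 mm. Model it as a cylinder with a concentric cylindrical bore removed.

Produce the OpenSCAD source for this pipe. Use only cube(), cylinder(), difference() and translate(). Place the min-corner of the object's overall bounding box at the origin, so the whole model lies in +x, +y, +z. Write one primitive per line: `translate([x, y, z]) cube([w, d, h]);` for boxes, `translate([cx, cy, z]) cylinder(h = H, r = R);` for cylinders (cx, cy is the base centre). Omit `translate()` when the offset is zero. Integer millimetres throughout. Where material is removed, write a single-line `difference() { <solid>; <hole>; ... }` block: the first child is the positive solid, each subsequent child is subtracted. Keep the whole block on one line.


difference() { translate([140, 140, 0]) cylinder(h = 881, r = 140); translate([140, 140, 0]) cylinder(h = 881, r = 106); }


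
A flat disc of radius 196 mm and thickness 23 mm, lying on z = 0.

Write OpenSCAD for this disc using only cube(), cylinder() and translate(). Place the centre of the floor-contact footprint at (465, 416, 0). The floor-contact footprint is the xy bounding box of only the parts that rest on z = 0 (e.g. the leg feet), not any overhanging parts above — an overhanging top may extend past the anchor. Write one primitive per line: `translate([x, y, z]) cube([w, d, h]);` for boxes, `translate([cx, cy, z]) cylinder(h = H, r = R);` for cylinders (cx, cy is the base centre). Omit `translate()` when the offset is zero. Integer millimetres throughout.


translate([465, 416, 0]) cylinder(h = 23, r = 196);


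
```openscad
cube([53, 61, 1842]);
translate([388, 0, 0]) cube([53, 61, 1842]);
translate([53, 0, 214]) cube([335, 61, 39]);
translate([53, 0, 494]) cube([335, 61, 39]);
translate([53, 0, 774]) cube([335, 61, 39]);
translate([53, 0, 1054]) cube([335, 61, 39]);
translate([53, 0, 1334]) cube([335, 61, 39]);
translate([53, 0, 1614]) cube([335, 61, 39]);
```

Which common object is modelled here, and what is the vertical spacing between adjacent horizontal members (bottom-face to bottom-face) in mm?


A ladder. The rung spacing is 280 mm.

Two tall 53×61 posts with 6 short bars between them — a ladder. Adjacent rungs sit at z = 214 and z = 494, so the spacing is 494 − 214 = 280 mm.


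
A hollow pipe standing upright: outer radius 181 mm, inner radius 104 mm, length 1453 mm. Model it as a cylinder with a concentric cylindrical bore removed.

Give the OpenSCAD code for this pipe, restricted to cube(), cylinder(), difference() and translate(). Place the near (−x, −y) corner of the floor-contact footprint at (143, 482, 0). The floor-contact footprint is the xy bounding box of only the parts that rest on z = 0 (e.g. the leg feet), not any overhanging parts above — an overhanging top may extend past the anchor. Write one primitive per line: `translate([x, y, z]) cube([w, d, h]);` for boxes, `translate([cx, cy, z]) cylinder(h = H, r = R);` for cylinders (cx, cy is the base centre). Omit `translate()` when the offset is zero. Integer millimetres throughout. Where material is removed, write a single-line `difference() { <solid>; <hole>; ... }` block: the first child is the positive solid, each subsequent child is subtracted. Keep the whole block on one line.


difference() { translate([324, 663, 0]) cylinder(h = 1453, r = 181); translate([324, 663, 0]) cylinder(h = 1453, r = 104); }


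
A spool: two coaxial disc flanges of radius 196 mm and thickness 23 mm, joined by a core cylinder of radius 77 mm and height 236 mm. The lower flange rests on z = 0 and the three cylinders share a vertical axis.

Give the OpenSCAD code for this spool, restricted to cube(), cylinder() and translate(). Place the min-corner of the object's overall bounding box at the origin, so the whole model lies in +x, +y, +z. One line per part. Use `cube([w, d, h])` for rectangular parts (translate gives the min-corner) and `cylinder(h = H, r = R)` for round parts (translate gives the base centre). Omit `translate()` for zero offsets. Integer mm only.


translate([196, 196, 0]) cylinder(h = 23, r = 196);
translate([196, 196, 23]) cylinder(h = 236, r = 77);
translate([196, 196, 259]) cylinder(h = 23, r = 196);


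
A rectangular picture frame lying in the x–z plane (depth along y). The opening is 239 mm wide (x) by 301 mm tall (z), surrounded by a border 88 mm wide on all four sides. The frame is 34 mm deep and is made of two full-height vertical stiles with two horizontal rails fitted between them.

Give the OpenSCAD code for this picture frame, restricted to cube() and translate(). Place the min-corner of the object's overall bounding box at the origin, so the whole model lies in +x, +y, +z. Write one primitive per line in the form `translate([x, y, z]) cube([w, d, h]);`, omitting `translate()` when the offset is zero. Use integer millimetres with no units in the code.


cube([88, 34, 477]);
translate([327, 0, 0]) cube([88, 34, 477]);
translate([88, 0, 0]) cube([239, 34, 88]);
translate([88, 0, 389]) cube([239, 34, 88]);


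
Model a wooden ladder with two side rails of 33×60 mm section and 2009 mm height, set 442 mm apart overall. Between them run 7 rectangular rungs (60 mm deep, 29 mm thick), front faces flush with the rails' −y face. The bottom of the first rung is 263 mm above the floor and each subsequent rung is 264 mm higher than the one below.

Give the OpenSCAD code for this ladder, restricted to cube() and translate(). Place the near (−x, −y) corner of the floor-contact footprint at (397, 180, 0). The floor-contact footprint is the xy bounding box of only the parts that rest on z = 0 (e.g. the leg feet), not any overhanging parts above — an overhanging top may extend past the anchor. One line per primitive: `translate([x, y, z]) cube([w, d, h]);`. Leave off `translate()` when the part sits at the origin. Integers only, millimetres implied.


translate([397, 180, 0]) cube([33, 60, 2009]);
translate([806, 180, 0]) cube([33, 60, 2009]);
translate([430, 180, 263]) cube([376, 60, 29]);
translate([430, 180, 527]) cube([376, 60, 29]);
translate([430, 180, 791]) cube([376, 60, 29]);
translate([430, 180, 1055]) cube([376, 60, 29]);
translate([430, 180, 1319]) cube([376, 60, 29]);
translate([430, 180, 1583]) cube([376, 60, 29]);
translate([430, 180, 1847]) cube([376, 60, 29]);


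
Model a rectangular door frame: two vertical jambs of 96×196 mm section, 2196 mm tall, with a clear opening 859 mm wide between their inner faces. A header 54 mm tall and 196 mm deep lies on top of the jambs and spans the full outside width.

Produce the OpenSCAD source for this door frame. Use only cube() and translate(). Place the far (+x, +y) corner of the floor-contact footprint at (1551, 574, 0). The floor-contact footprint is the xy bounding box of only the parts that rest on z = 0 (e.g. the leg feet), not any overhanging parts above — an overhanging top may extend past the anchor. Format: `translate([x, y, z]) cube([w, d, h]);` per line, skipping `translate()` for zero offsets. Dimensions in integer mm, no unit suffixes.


translate([500, 378, 0]) cube([96, 196, 2196]);
translate([1455, 378, 0]) cube([96, 196, 2196]);
translate([500, 378, 2196]) cube([1051, 196, 54]);


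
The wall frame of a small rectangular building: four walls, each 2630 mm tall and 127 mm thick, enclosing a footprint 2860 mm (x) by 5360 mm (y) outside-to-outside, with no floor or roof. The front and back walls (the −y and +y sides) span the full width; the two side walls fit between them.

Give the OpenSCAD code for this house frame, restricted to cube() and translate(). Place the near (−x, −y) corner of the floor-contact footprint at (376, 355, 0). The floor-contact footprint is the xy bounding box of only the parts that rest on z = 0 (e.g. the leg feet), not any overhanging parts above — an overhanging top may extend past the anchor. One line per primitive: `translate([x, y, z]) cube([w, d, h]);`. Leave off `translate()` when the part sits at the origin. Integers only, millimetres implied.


translate([376, 355, 0]) cube([2860, 127, 2630]);
translate([376, 5588, 0]) cube([2860, 127, 2630]);
translate([376, 482, 0]) cube([127, 5106, 2630]);
translate([3109, 482, 0]) cube([127, 5106, 2630]);


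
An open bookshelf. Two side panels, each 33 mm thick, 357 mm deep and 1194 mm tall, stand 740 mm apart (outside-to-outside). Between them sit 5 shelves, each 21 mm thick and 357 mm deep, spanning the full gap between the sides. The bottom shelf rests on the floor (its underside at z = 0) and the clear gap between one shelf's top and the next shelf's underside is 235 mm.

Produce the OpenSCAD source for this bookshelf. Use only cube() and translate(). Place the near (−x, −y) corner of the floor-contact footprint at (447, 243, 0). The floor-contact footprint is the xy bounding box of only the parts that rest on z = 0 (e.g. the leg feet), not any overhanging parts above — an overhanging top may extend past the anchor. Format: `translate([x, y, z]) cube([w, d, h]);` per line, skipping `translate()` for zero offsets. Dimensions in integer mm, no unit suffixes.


translate([447, 243, 0]) cube([33, 357, 1194]);
translate([1154, 243, 0]) cube([33, 357, 1194]);
translate([480, 243, 0]) cube([674, 357, 21]);
translate([480, 243, 256]) cube([674, 357, 21]);
translate([480, 243, 512]) cube([674, 357, 21]);
translate([480, 243, 768]) cube([674, 357, 21]);
translate([480, 243, 1024]) cube([674, 357, 21]);


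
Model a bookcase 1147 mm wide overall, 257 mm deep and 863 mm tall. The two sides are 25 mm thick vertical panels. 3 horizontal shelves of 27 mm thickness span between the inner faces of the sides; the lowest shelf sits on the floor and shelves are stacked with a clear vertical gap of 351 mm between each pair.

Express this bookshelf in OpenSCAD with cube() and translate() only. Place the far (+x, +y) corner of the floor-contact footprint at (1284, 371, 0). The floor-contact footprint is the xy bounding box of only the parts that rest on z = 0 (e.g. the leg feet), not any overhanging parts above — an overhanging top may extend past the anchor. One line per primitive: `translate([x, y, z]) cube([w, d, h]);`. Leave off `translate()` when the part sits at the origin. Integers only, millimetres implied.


translate([137, 114, 0]) cube([25, 257, 863]);
translate([1259, 114, 0]) cube([25, 257, 863]);
translate([162, 114, 0]) cube([1097, 257, 27]);
translate([162, 114, 378]) cube([1097, 257, 27]);
translate([162, 114, 756]) cube([1097, 257, 27]);


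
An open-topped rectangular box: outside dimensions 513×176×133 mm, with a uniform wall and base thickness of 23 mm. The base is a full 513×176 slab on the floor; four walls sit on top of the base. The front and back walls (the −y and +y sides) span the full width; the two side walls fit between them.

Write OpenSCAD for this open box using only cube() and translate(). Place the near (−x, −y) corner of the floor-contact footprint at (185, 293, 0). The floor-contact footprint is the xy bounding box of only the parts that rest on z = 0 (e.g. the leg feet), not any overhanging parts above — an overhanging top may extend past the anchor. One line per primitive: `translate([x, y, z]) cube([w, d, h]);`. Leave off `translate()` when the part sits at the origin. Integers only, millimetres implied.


translate([185, 293, 0]) cube([513, 176, 23]);
translate([185, 293, 23]) cube([513, 23, 110]);
translate([185, 446, 23]) cube([513, 23, 110]);
translate([185, 316, 23]) cube([23, 130, 110]);
translate([675, 316, 23]) cube([23, 130, 110]);


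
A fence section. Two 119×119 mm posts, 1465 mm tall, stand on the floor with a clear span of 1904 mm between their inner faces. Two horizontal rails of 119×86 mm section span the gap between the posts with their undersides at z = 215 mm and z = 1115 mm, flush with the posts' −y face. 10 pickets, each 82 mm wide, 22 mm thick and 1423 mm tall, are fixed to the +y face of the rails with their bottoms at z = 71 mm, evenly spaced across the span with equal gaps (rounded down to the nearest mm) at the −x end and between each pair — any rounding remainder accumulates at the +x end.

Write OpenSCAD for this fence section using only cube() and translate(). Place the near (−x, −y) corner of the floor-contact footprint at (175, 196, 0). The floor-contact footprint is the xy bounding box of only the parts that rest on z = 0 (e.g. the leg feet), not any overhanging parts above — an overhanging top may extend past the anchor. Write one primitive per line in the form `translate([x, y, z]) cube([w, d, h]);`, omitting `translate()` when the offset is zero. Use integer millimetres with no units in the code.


translate([175, 196, 0]) cube([119, 119, 1465]);
translate([2198, 196, 0]) cube([119, 119, 1465]);
translate([294, 196, 215]) cube([1904, 119, 86]);
translate([294, 196, 1115]) cube([1904, 119, 86]);
translate([392, 315, 71]) cube([82, 22, 1423]);
translate([572, 315, 71]) cube([82, 22, 1423]);
translate([752, 315, 71]) cube([82, 22, 1423]);
translate([932, 315, 71]) cube([82, 22, 1423]);
translate([1112, 315, 71]) cube([82, 22, 1423]);
translate([1292, 315, 71]) cube([82, 22, 1423]);
translate([1472, 315, 71]) cube([82, 22, 1423]);
translate([1652, 315, 71]) cube([82, 22, 1423]);
translate([1832, 315, 71]) cube([82, 22, 1423]);
translate([2012, 315, 71]) cube([82, 22, 1423]);


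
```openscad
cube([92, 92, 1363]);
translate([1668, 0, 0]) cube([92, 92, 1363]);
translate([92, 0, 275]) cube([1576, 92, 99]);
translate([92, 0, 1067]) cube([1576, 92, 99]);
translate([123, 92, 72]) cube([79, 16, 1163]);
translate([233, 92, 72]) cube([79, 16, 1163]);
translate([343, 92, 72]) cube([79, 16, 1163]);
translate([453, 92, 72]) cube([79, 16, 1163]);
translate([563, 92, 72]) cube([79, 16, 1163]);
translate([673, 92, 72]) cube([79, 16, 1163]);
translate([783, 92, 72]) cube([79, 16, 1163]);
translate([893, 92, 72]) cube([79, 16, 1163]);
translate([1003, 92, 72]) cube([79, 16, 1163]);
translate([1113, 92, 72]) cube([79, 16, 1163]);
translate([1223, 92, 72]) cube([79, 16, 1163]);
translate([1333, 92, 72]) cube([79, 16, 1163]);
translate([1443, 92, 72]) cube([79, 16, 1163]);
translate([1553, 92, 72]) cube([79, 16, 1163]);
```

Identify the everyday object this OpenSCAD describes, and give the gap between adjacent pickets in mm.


A fence section. The picket gap is 31 mm.

Two posts, two rails, 14 pickets — a fence section. Span 1576 mm holds 14 pickets of 79 mm with 15 equal gaps: ⌊(1576 − 14·79) / 15⌋ = 31 mm.


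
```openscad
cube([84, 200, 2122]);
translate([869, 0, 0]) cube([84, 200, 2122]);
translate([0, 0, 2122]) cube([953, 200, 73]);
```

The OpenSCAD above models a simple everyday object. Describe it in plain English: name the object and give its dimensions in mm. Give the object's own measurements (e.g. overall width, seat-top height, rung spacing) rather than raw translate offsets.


A door frame. The clear opening is 785 mm wide and 2122 mm high. Two 84 mm wide jambs, 200 mm deep, stand either side of the opening from the floor to the top of the opening. A 73 mm thick head sits across the top of both jambs, spanning the full outside width of the frame.


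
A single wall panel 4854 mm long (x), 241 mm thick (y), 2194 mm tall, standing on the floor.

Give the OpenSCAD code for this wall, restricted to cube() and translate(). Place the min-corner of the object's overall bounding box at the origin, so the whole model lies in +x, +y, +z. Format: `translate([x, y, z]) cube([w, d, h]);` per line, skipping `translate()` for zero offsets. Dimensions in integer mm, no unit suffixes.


cube([4854, 241, 2194]);


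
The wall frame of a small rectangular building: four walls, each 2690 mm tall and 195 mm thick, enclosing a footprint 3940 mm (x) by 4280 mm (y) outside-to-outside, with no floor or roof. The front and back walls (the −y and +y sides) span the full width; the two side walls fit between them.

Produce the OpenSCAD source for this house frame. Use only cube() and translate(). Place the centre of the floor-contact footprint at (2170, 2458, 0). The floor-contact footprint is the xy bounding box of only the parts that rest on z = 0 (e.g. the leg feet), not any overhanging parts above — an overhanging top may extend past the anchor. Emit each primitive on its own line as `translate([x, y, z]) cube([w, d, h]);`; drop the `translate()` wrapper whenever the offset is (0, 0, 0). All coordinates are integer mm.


translate([200, 318, 0]) cube([3940, 195, 2690]);
translate([200, 4403, 0]) cube([3940, 195, 2690]);
translate([200, 513, 0]) cube([195, 3890, 2690]);
translate([3945, 513, 0]) cube([195, 3890, 2690]);


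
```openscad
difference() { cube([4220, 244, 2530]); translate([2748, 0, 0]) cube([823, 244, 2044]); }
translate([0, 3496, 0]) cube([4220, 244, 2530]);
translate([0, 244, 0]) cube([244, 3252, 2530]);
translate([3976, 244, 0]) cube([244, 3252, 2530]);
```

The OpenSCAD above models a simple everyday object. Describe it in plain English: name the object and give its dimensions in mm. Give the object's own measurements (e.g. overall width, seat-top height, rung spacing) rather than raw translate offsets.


A single room: four walls, each 2530 mm tall and 244 mm thick, enclosing an outside footprint 4220×3740 mm (x × y), no floor or roof. The front and back walls (−y and +y sides) run the full x-width; the side walls fit between their inner faces. A door opening 823 mm wide and 2044 mm tall is cut through the front wall from the floor up, its −x edge 2748 mm from the wall's −x end.


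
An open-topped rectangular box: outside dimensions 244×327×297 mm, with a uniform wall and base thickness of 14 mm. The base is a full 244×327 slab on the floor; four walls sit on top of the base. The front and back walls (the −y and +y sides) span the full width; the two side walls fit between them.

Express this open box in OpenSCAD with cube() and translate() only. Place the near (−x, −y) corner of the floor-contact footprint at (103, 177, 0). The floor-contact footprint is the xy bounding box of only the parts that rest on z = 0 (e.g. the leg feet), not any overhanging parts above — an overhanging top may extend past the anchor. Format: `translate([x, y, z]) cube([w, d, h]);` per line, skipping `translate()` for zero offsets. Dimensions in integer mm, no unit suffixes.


translate([103, 177, 0]) cube([244, 327, 14]);
translate([103, 177, 14]) cube([244, 14, 283]);
translate([103, 490, 14]) cube([244, 14, 283]);
translate([103, 191, 14]) cube([14, 299, 283]);
translate([333, 191, 14]) cube([14, 299, 283]);


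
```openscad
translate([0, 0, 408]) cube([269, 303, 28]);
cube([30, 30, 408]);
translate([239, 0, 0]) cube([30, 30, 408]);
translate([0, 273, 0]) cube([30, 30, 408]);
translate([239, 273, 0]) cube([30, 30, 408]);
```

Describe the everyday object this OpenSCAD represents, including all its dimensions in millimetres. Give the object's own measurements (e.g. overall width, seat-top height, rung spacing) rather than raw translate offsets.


A simple wooden stool: a rectangular seat 269 mm (x) by 303 mm (y), 28 mm thick, top face at z = 436 mm, on four square legs, each 30×30 mm in cross-section. The legs rest on z = 0, each flush with a corner of the seat.


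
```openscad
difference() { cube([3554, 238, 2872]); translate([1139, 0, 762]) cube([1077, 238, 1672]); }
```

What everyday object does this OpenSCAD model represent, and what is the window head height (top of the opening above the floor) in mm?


A wall with a window opening. The window head height is 2434 mm.

A wall with a rectangular opening subtracted — a window. Sill at z = 762, opening 1672 mm tall, so the head is at 762 + 1672 = 2434 mm.


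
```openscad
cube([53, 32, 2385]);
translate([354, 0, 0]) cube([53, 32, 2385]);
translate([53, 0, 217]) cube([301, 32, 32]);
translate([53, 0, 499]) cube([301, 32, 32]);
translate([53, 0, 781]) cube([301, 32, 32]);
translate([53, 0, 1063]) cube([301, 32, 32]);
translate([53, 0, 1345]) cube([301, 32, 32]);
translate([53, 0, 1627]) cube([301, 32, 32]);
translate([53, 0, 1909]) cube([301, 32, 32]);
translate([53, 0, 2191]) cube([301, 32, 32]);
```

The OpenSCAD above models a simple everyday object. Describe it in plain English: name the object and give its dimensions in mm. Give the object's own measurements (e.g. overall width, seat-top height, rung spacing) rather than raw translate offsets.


A straight ladder. Two 53×32 mm vertical rails, 2385 mm tall, stand 407 mm apart (outside-to-outside) with their front faces coplanar on the −y side. 8 rungs, each 32 mm deep and 32 mm tall, span between the inner faces of the rails, front faces flush with the rails. The lowest rung's underside is at z = 217 mm and rungs are spaced 282 mm apart (underside to underside).


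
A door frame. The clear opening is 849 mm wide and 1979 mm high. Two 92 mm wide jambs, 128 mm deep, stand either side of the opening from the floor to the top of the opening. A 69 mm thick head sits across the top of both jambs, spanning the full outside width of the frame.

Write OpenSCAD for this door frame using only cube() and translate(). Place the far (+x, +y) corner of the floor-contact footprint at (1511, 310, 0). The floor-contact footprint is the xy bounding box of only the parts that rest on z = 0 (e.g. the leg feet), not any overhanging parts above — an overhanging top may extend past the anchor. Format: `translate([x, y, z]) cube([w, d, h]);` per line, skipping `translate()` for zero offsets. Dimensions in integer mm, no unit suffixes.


translate([478, 182, 0]) cube([92, 128, 1979]);
translate([1419, 182, 0]) cube([92, 128, 1979]);
translate([478, 182, 1979]) cube([1033, 128, 69]);


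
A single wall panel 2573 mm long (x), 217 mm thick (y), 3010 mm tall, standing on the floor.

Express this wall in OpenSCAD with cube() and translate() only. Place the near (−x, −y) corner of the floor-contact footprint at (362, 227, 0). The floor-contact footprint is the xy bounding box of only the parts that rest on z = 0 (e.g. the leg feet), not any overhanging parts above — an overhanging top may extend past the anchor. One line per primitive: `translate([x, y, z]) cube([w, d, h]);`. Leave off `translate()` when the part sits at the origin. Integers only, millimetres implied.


translate([362, 227, 0]) cube([2573, 217, 3010]);


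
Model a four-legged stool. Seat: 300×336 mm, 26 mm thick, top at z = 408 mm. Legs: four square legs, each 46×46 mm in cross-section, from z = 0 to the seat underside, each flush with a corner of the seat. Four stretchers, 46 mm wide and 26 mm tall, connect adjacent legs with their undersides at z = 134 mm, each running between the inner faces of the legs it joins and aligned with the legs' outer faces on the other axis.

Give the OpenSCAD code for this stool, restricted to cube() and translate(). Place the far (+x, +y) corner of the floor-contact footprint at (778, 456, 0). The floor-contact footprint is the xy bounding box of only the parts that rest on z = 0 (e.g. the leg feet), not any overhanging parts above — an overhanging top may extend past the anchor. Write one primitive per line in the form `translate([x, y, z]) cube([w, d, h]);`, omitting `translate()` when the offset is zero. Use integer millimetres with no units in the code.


translate([478, 120, 382]) cube([300, 336, 26]);
translate([478, 120, 0]) cube([46, 46, 382]);
translate([732, 120, 0]) cube([46, 46, 382]);
translate([478, 410, 0]) cube([46, 46, 382]);
translate([732, 410, 0]) cube([46, 46, 382]);
translate([524, 120, 134]) cube([208, 46, 26]);
translate([524, 410, 134]) cube([208, 46, 26]);
translate([478, 166, 134]) cube([46, 244, 26]);
translate([732, 166, 134]) cube([46, 244, 26]);


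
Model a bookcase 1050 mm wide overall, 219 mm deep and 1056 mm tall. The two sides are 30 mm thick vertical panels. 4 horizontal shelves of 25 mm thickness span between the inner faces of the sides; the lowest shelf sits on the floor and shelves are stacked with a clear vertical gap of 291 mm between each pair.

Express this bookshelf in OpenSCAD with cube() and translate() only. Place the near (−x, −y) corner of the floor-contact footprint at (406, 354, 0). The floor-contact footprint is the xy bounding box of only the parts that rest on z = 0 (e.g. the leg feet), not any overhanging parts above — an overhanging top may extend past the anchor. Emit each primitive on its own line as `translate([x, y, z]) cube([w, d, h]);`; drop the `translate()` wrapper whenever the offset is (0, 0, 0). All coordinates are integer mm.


translate([406, 354, 0]) cube([30, 219, 1056]);
translate([1426, 354, 0]) cube([30, 219, 1056]);
translate([436, 354, 0]) cube([990, 219, 25]);
translate([436, 354, 316]) cube([990, 219, 25]);
translate([436, 354, 632]) cube([990, 219, 25]);
translate([436, 354, 948]) cube([990, 219, 25]);


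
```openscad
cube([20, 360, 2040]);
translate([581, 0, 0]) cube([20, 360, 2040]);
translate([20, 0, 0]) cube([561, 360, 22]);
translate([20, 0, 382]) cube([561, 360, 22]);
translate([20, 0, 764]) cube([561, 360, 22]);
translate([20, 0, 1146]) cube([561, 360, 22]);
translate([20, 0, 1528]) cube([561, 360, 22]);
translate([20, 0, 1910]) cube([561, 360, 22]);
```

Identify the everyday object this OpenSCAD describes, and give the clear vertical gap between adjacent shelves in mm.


A bookshelf. The clear shelf gap is 360 mm.

Two tall side panels with 6 horizontal boards between them — a bookshelf. The first two shelf undersides are at z = 0 and z = 382; with shelf thickness 22, the clear gap is 382 − 0 − 22 = 360 mm.


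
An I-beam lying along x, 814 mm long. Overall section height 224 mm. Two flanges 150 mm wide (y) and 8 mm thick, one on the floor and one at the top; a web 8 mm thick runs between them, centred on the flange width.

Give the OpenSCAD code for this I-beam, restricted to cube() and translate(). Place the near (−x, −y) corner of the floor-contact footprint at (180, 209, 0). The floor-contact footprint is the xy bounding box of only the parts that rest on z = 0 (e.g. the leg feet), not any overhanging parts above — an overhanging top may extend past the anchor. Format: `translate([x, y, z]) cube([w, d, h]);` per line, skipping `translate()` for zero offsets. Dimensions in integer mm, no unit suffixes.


translate([180, 209, 0]) cube([814, 150, 8]);
translate([180, 280, 8]) cube([814, 8, 208]);
translate([180, 209, 216]) cube([814, 150, 8]);


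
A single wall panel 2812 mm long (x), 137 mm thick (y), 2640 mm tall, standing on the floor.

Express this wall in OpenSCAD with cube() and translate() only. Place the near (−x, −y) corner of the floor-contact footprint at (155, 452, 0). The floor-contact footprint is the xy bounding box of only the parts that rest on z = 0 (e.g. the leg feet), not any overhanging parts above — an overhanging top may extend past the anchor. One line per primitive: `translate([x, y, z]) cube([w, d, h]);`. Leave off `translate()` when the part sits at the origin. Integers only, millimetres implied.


translate([155, 452, 0]) cube([2812, 137, 2640]);


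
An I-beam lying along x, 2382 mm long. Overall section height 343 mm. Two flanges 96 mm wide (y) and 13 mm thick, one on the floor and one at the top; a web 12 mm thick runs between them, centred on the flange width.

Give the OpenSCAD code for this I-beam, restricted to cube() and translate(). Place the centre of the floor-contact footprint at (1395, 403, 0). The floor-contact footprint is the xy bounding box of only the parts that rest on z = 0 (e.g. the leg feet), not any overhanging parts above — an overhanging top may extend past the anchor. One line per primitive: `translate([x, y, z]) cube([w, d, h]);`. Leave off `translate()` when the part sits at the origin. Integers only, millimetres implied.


translate([204, 355, 0]) cube([2382, 96, 13]);
translate([204, 397, 13]) cube([2382, 12, 317]);
translate([204, 355, 330]) cube([2382, 96, 13]);
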